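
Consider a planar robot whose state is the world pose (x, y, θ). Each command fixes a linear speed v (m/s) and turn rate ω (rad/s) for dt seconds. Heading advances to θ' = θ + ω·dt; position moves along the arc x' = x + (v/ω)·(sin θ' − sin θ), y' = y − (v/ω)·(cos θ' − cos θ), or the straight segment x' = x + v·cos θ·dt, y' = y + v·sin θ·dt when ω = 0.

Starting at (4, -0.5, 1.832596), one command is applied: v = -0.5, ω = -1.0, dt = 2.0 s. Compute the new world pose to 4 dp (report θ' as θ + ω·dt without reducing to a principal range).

θ' = 1.8326 + -1.0·2.0 = -0.1674
R = v/ω = -0.5/-1.0 = 0.5000
x' = 4 + 0.5000·(sin -0.1674 − sin 1.8326) = 3.4337
y' = -0.5 − 0.5000·(cos -0.1674 − cos 1.8326) = -1.1224

(3.4337, -1.1224, -0.1674)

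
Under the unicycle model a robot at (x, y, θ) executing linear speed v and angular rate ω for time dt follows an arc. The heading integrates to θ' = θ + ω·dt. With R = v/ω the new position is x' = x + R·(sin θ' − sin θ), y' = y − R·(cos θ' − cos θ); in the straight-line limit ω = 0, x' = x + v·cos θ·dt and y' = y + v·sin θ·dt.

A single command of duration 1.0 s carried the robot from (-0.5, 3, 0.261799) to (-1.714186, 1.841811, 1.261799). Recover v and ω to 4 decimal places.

v = -1.7500, ω = 1.0000

Δθ = 1.261799 − 0.261799 = 1.000000
ω = Δθ/dt = 1.000000/1.0 = 1.0000
R = Δx/(sin θ' − sin θ) = -1.7500
v = R·ω = -1.7500·1.0000 = -1.7500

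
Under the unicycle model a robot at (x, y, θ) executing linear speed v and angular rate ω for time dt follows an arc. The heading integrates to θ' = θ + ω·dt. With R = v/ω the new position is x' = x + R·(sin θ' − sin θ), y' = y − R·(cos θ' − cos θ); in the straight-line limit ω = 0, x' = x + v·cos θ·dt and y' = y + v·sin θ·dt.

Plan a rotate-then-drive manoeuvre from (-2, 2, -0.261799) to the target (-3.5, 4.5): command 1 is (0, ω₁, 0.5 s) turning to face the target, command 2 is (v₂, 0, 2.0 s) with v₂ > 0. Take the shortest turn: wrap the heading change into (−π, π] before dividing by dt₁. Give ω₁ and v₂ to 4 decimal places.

ω₁ = 4.7460, v₂ = 1.4577

heading to target = atan2(4.5−2, -3.5−-2) = 2.1112
Δθ = wrap(2.1112 − -0.2618) = 2.3730; ω₁ = Δθ/dt₁ = 4.7460
distance = √((-3.5−-2)² + (4.5−2)²) = 2.9155; v₂ = distance/dt₂ = 1.4577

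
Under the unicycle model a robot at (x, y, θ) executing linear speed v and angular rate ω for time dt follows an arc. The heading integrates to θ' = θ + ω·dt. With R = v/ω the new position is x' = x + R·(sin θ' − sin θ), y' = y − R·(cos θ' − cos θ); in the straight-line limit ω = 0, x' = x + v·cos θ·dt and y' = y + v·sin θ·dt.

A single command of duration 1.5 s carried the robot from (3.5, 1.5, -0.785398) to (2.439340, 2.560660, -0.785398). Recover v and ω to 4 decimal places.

v = -1.0000, ω = 0.0000

Δθ = -0.785398 − -0.785398 = 0.000000
ω = Δθ/dt = 0.000000/1.5 = 0.0000
ω = 0 → v = (Δx·cos θ + Δy·sin θ)/dt = -1.0000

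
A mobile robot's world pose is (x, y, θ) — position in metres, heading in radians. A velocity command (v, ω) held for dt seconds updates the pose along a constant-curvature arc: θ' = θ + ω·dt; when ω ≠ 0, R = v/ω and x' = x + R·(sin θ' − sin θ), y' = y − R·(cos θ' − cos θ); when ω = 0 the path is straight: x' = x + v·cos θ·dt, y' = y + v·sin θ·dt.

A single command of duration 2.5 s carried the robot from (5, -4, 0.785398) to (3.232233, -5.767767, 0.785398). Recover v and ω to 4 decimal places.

Δθ = 0.785398 − 0.785398 = 0.000000
ω = Δθ/dt = 0.000000/2.5 = 0.0000
ω = 0 → v = (Δx·cos θ + Δy·sin θ)/dt = -1.0000

v = -1.0000, ω = 0.0000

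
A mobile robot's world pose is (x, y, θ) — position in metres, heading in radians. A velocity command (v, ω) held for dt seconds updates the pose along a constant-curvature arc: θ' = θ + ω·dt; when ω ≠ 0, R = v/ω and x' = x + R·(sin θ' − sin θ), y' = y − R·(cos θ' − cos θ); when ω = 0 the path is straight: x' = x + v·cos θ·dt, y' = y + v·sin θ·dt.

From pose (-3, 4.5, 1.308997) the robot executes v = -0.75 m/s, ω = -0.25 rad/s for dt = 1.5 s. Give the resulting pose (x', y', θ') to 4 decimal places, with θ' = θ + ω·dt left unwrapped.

(-3.4858, 3.4926, 0.9340)

θ' = 1.3090 + -0.25·1.5 = 0.9340
R = v/ω = -0.75/-0.25 = 3.0000
x' = -3 + 3.0000·(sin 0.9340 − sin 1.3090) = -3.4858
y' = 4.5 − 3.0000·(cos 0.9340 − cos 1.3090) = 3.4926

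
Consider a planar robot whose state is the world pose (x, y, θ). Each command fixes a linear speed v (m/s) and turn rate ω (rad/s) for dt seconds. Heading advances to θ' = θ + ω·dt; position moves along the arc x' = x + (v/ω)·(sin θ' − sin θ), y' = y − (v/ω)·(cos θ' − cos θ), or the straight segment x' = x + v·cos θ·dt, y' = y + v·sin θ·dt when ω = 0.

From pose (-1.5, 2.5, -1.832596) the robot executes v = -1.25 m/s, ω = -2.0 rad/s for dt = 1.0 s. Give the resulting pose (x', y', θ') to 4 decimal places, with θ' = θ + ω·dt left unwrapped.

θ' = -1.8326 + -2.0·1.0 = -3.8326
R = v/ω = -1.25/-2.0 = 0.6250
x' = -1.5 + 0.6250·(sin -3.8326 − sin -1.8326) = -0.4980
y' = 2.5 − 0.6250·(cos -3.8326 − cos -1.8326) = 2.8199

(-0.4980, 2.8199, -3.8326)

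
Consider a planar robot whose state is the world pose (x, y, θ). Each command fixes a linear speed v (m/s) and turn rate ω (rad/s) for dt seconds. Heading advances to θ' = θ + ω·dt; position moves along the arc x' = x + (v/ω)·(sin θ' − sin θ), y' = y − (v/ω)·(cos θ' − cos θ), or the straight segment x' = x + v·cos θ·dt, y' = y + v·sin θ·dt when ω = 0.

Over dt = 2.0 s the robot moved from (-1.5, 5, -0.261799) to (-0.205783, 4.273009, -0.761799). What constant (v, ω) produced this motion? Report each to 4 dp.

v = 0.7500, ω = -0.2500

Δθ = -0.761799 − -0.261799 = -0.500000
ω = Δθ/dt = -0.500000/2.0 = -0.2500
R = Δx/(sin θ' − sin θ) = -3.0000
v = R·ω = -3.0000·-0.2500 = 0.7500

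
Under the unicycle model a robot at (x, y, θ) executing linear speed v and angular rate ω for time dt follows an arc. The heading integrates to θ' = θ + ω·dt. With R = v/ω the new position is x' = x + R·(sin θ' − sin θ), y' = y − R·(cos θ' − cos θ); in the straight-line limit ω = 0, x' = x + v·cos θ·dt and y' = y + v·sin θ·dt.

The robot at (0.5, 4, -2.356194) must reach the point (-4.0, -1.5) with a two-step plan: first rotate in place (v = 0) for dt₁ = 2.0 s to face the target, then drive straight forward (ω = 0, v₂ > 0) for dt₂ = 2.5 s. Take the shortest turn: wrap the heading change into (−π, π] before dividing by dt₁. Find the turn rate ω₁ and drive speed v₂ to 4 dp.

heading to target = atan2(-1.5−4, -4−0.5) = -2.2565
Δθ = wrap(-2.2565 − -2.3562) = 0.0997; ω₁ = Δθ/dt₁ = 0.0498
distance = √((-4−0.5)² + (-1.5−4)²) = 7.1063; v₂ = distance/dt₂ = 2.8425

ω₁ = 0.0498, v₂ = 2.8425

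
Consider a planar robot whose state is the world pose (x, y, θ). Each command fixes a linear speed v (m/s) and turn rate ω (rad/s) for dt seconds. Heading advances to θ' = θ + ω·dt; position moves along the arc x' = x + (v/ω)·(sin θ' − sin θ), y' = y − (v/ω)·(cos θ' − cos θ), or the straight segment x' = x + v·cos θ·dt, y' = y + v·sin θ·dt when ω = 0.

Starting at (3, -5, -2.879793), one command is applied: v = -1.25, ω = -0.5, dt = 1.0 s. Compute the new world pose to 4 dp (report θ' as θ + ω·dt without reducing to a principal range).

(4.2369, -4.9854, -3.3798)

θ' = -2.8798 + -0.5·1.0 = -3.3798
R = v/ω = -1.25/-0.5 = 2.5000
x' = 3 + 2.5000·(sin -3.3798 − sin -2.8798) = 4.2369
y' = -5 − 2.5000·(cos -3.3798 − cos -2.8798) = -4.9854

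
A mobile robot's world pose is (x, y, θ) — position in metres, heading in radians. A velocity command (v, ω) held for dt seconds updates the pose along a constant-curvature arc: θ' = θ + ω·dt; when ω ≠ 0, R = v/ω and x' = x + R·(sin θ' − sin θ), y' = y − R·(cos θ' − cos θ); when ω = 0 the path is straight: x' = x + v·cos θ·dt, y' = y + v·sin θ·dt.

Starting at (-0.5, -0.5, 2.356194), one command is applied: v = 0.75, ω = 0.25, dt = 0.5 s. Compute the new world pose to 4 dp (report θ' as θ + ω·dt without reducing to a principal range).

(-0.7810, -0.2521, 2.4812)

θ' = 2.3562 + 0.25·0.5 = 2.4812
R = v/ω = 0.75/0.25 = 3.0000
x' = -0.5 + 3.0000·(sin 2.4812 − sin 2.3562) = -0.7810
y' = -0.5 − 3.0000·(cos 2.4812 − cos 2.3562) = -0.2521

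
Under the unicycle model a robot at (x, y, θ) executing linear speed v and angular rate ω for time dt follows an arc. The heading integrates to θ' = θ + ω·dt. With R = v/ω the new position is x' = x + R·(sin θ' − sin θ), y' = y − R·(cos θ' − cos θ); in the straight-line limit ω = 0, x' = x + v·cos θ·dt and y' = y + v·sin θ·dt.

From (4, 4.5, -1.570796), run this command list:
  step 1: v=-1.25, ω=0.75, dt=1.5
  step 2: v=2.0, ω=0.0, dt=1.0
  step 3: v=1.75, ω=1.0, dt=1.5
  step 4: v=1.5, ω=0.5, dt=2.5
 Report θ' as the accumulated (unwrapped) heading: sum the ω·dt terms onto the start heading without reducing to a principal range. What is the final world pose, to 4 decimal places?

step 1: θ'=-0.4458 (R=-1.6667) → pose (3.0520, 6.0038, -0.4458)
step 2: θ'=-0.4458 (straight) → pose (4.8565, 5.1414, -0.4458)
step 3: θ'=1.0542 (R=1.7500) → pose (7.1327, 5.8560, 1.0542)
step 4: θ'=2.3042 (R=3.0000) → pose (6.7529, 9.3460, 2.3042)

(6.7529, 9.3460, 2.3042)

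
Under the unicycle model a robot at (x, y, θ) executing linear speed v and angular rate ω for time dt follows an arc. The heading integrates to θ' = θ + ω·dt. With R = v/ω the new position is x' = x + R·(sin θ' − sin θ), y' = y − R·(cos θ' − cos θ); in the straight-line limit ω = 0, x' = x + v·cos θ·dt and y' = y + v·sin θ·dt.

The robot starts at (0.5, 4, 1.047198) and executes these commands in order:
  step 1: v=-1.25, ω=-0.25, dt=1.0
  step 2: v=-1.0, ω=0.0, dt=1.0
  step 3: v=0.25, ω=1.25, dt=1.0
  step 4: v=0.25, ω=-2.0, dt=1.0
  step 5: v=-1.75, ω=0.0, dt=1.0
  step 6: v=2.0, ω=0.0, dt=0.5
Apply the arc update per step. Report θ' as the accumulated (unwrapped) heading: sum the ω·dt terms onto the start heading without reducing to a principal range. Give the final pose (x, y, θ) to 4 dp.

(-1.5612, 2.6693, 0.0472)

step 1: θ'=0.7972 (R=5.0000) → pose (-0.2531, 3.0064, 0.7972)
step 2: θ'=0.7972 (straight) → pose (-0.9518, 2.2910, 0.7972)
step 3: θ'=2.0472 (R=0.2000) → pose (-0.9172, 2.5225, 2.0472)
step 4: θ'=0.0472 (R=-0.1250) → pose (-0.8120, 2.7047, 0.0472)
step 5: θ'=0.0472 (straight) → pose (-2.5601, 2.6221, 0.0472)
step 6: θ'=0.0472 (straight) → pose (-1.5612, 2.6693, 0.0472)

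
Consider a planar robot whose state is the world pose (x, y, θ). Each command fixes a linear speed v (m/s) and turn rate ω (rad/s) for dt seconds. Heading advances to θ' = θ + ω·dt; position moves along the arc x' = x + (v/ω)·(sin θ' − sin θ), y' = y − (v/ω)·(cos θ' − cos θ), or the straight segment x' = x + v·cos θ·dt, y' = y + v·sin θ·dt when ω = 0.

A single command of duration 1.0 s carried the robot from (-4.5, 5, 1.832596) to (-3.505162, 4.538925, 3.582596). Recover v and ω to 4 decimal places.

Δθ = 3.582596 − 1.832596 = 1.750000
ω = Δθ/dt = 1.750000/1.0 = 1.7500
R = Δx/(sin θ' − sin θ) = -0.7143
v = R·ω = -0.7143·1.7500 = -1.2500

v = -1.2500, ω = 1.7500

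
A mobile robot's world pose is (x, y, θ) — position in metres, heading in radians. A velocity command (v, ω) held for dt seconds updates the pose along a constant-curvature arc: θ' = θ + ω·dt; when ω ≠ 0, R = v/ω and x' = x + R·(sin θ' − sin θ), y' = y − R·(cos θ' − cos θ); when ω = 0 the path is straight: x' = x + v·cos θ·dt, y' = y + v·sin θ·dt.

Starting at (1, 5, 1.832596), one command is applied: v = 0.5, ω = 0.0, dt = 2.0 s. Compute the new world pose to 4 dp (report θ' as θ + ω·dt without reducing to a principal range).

(0.7412, 5.9659, 1.8326)

θ' = 1.8326 + 0.0·2.0 = 1.8326
ω = 0 → straight: x' = 1 + 0.5·cos(1.8326)·2.0 = 0.7412
y' = 5 + 0.5·sin(1.8326)·2.0 = 5.9659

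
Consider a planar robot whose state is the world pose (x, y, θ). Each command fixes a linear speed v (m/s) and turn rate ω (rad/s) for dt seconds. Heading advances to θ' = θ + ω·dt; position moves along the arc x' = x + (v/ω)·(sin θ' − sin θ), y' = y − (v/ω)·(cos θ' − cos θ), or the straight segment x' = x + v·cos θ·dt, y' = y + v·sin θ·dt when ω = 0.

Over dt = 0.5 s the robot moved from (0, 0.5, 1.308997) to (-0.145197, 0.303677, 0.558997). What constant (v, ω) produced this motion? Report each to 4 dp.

Δθ = 0.558997 − 1.308997 = -0.750000
ω = Δθ/dt = -0.750000/0.5 = -1.5000
R = −Δy/(cos θ' − cos θ) = 0.3333
v = R·ω = 0.3333·-1.5000 = -0.5000

v = -0.5000, ω = -1.5000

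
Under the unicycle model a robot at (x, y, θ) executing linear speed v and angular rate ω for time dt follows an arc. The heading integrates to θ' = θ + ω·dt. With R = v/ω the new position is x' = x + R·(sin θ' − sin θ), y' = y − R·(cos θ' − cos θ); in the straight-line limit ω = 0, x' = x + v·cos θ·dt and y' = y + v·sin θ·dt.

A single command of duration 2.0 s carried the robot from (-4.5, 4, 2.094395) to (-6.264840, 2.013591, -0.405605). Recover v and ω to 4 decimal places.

v = -1.7500, ω = -1.2500

Δθ = -0.405605 − 2.094395 = -2.500000
ω = Δθ/dt = -2.500000/2.0 = -1.2500
R = −Δy/(cos θ' − cos θ) = 1.4000
v = R·ω = 1.4000·-1.2500 = -1.7500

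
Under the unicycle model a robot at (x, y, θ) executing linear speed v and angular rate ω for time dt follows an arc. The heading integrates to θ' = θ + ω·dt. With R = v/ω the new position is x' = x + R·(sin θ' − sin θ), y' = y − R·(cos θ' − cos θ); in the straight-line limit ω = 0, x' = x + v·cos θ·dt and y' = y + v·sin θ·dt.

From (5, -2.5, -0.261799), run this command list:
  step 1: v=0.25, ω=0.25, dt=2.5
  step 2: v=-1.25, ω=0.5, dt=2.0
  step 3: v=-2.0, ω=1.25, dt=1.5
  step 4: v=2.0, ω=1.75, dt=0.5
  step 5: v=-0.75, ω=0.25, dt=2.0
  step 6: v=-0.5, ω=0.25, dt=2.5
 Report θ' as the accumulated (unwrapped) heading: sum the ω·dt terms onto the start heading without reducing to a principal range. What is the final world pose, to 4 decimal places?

(5.1899, -4.1091, 5.2382)

step 1: θ'=0.3632 (R=1.0000) → pose (5.6141, -2.4688, 0.3632)
step 2: θ'=1.3632 (R=-2.5000) → pose (4.0559, -4.2905, 1.3632)
step 3: θ'=3.2382 (R=-1.6000) → pose (5.7759, -6.2128, 3.2382)
step 4: θ'=4.1132 (R=1.1429) → pose (4.9424, -6.7058, 4.1132)
step 5: θ'=4.6132 (R=-3.0000) → pose (5.4503, -5.3109, 4.6132)
step 6: θ'=5.2382 (R=-2.0000) → pose (5.1899, -4.1091, 5.2382)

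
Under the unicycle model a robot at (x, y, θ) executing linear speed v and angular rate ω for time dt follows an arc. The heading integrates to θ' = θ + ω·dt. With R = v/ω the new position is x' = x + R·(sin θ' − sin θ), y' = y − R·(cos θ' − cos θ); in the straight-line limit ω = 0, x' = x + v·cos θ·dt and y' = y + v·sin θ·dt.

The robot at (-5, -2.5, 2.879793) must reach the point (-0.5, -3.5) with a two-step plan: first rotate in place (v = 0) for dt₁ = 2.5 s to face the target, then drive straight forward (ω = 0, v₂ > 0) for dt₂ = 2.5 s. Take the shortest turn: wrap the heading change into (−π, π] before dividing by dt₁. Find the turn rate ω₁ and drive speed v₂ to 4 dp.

heading to target = atan2(-3.5−-2.5, -0.5−-5) = -0.2187
Δθ = wrap(-0.2187 − 2.8798) = -3.0985; ω₁ = Δθ/dt₁ = -1.2394
distance = √((-0.5−-5)² + (-3.5−-2.5)²) = 4.6098; v₂ = distance/dt₂ = 1.8439

ω₁ = -1.2394, v₂ = 1.8439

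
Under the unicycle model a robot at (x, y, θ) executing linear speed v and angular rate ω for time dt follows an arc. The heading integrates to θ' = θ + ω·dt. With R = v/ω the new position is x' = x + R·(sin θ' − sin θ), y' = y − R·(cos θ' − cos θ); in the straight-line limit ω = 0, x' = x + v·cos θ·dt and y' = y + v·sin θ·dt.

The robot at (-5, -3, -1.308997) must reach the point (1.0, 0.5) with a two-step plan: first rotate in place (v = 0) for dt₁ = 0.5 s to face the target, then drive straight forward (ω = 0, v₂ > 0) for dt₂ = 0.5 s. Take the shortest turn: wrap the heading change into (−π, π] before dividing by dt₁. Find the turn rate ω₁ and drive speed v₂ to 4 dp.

ω₁ = 3.6741, v₂ = 13.8924

heading to target = atan2(0.5−-3, 1−-5) = 0.5281
Δθ = wrap(0.5281 − -1.3090) = 1.8371; ω₁ = Δθ/dt₁ = 3.6741
distance = √((1−-5)² + (0.5−-3)²) = 6.9462; v₂ = distance/dt₂ = 13.8924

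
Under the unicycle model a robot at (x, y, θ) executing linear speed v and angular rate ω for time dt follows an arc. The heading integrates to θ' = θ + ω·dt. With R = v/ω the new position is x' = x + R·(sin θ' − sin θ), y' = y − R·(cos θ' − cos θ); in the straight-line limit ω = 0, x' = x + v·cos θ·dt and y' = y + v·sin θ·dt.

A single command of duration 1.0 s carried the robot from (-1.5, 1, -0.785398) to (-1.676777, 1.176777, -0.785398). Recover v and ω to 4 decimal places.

v = -0.2500, ω = 0.0000

Δθ = -0.785398 − -0.785398 = 0.000000
ω = Δθ/dt = 0.000000/1.0 = 0.0000
ω = 0 → v = (Δx·cos θ + Δy·sin θ)/dt = -0.2500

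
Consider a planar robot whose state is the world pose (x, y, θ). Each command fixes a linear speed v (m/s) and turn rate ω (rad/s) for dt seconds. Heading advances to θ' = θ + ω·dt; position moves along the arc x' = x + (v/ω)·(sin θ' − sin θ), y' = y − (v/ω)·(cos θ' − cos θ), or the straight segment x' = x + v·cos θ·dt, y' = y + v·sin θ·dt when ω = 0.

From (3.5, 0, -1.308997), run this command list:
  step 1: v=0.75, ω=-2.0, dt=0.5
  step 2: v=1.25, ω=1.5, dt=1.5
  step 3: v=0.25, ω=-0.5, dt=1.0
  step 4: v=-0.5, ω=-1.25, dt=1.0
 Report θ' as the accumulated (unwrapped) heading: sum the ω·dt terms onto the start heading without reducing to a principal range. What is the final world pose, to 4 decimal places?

(4.0415, -1.3838, -1.8090)

step 1: θ'=-2.3090 (R=-0.3750) → pose (3.4152, -0.3494, -2.3090)
step 2: θ'=-0.0590 (R=0.8333) → pose (3.9824, -1.7421, -0.0590)
step 3: θ'=-0.5590 (R=-0.5000) → pose (4.2181, -1.8173, -0.5590)
step 4: θ'=-1.8090 (R=0.4000) → pose (4.0415, -1.3838, -1.8090)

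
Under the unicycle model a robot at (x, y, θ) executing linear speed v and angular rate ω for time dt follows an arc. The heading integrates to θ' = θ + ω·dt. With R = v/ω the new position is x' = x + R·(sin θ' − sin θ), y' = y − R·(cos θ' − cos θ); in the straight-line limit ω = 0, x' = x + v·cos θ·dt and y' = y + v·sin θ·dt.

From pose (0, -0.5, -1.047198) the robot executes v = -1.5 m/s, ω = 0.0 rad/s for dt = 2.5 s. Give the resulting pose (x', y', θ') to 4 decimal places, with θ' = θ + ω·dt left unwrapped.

(-1.8750, 2.7476, -1.0472)

θ' = -1.0472 + 0.0·2.5 = -1.0472
ω = 0 → straight: x' = 0 + -1.5·cos(-1.0472)·2.5 = -1.8750
y' = -0.5 + -1.5·sin(-1.0472)·2.5 = 2.7476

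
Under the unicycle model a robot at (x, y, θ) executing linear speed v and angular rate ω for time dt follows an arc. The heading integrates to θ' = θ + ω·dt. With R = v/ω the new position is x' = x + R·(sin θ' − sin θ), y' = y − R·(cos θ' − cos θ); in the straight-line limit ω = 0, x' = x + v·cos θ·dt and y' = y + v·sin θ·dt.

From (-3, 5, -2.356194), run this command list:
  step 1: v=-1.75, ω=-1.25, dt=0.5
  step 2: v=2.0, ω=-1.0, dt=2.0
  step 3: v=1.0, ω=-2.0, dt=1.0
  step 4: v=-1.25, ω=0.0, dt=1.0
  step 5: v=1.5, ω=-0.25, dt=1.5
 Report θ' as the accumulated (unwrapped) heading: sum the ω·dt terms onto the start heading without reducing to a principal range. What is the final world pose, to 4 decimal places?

step 1: θ'=-2.9812 (R=1.4000) → pose (-2.2336, 5.3921, -2.9812)
step 2: θ'=-4.9812 (R=-2.0000) → pose (-4.4812, 7.8976, -4.9812)
step 3: θ'=-6.9812 (R=-0.5000) → pose (-3.6779, 8.1478, -6.9812)
step 4: θ'=-6.9812 (straight) → pose (-4.6355, 8.9512, -6.9812)
step 5: θ'=-7.3562 (R=-6.0000) → pose (-3.2198, 7.2194, -7.3562)

(-3.2198, 7.2194, -7.3562)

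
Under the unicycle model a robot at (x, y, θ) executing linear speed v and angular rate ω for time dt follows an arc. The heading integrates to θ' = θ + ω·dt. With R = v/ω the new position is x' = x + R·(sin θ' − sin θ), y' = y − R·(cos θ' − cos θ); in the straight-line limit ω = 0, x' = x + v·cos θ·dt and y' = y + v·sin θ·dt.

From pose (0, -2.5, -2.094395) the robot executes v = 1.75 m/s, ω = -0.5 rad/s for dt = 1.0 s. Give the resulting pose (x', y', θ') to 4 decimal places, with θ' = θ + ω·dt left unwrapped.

θ' = -2.0944 + -0.5·1.0 = -2.5944
R = v/ω = 1.75/-0.5 = -3.5000
x' = 0 + -3.5000·(sin -2.5944 − sin -2.0944) = -1.2101
y' = -2.5 − -3.5000·(cos -2.5944 − cos -2.0944) = -3.7390

(-1.2101, -3.7390, -2.5944)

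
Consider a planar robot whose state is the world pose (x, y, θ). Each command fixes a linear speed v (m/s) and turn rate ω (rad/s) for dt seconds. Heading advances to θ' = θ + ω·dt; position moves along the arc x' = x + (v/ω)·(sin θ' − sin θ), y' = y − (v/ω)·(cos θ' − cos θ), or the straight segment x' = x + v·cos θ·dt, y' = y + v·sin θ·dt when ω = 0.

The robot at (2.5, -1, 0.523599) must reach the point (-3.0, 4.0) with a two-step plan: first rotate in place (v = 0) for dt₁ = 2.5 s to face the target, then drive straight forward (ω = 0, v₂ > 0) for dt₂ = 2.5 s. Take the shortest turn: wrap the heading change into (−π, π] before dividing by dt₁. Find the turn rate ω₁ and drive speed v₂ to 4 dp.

ω₁ = 0.7521, v₂ = 2.9732

heading to target = atan2(4−-1, -3−2.5) = 2.4038
Δθ = wrap(2.4038 − 0.5236) = 1.8802; ω₁ = Δθ/dt₁ = 0.7521
distance = √((-3−2.5)² + (4−-1)²) = 7.4330; v₂ = distance/dt₂ = 2.9732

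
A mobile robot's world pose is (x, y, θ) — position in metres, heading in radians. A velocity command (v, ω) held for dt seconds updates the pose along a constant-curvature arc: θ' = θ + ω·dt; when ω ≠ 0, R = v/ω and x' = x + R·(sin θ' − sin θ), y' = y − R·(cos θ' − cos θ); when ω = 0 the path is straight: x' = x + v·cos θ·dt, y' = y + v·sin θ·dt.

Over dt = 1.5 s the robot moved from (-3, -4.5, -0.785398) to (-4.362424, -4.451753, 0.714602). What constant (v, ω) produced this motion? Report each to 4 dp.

Δθ = 0.714602 − -0.785398 = 1.500000
ω = Δθ/dt = 1.500000/1.5 = 1.0000
R = Δx/(sin θ' − sin θ) = -1.0000
v = R·ω = -1.0000·1.0000 = -1.0000

v = -1.0000, ω = 1.0000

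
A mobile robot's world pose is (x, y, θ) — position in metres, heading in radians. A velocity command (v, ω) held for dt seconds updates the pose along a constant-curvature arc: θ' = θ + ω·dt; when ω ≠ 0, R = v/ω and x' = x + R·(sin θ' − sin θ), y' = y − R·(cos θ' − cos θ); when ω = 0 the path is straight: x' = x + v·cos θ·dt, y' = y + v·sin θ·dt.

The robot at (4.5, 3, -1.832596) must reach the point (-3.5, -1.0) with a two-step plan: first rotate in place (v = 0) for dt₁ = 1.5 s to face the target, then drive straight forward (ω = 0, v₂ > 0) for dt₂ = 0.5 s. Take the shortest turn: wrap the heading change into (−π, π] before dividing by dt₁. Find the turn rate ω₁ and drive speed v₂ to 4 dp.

ω₁ = -0.5636, v₂ = 17.8885

heading to target = atan2(-1−3, -3.5−4.5) = -2.6779
Δθ = wrap(-2.6779 − -1.8326) = -0.8453; ω₁ = Δθ/dt₁ = -0.5636
distance = √((-3.5−4.5)² + (-1−3)²) = 8.9443; v₂ = distance/dt₂ = 17.8885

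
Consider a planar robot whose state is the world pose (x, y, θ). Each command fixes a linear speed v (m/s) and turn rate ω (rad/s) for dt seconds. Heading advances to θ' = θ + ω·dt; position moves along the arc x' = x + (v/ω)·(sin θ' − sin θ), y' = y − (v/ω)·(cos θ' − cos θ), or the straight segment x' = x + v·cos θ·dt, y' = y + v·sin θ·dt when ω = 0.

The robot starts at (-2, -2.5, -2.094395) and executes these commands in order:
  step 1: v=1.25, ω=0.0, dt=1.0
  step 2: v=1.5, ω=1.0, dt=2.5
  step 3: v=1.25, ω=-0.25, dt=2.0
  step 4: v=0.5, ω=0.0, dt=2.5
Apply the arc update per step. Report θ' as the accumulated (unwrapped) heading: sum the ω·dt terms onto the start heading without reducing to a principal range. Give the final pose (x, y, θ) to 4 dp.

(2.9545, -5.4452, -0.0944)

step 1: θ'=-2.0944 (straight) → pose (-2.6250, -3.5825, -2.0944)
step 2: θ'=0.4056 (R=1.5000) → pose (-0.7341, -5.7108, 0.4056)
step 3: θ'=-0.0944 (R=-5.0000) → pose (1.7100, -5.3274, -0.0944)
step 4: θ'=-0.0944 (straight) → pose (2.9545, -5.4452, -0.0944)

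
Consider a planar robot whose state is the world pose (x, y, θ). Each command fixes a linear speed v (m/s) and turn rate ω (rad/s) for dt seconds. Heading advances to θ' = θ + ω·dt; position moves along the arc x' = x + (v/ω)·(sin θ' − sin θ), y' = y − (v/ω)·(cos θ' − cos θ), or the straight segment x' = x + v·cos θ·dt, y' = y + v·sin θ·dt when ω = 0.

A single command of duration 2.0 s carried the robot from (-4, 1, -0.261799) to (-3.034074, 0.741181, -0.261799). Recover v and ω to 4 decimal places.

Δθ = -0.261799 − -0.261799 = 0.000000
ω = Δθ/dt = 0.000000/2.0 = 0.0000
ω = 0 → v = (Δx·cos θ + Δy·sin θ)/dt = 0.5000

v = 0.5000, ω = 0.0000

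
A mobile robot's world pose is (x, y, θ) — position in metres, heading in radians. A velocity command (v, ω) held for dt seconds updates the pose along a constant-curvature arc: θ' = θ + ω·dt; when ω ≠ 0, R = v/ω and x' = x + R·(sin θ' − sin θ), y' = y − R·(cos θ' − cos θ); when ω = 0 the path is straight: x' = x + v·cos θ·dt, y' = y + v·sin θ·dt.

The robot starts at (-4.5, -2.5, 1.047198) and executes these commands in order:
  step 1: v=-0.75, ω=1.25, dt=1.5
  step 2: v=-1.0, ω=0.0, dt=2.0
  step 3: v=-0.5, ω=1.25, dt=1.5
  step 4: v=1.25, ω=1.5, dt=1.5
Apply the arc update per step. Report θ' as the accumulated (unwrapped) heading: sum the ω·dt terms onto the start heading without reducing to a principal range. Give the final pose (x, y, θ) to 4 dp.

(-0.2664, -3.9277, 7.0472)

step 1: θ'=2.9222 (R=-0.6000) → pose (-4.1110, -3.3856, 2.9222)
step 2: θ'=2.9222 (straight) → pose (-2.1589, -3.8209, 2.9222)
step 3: θ'=4.7972 (R=-0.4000) → pose (-1.6733, -3.3966, 4.7972)
step 4: θ'=7.0472 (R=0.8333) → pose (-0.2664, -3.9277, 7.0472)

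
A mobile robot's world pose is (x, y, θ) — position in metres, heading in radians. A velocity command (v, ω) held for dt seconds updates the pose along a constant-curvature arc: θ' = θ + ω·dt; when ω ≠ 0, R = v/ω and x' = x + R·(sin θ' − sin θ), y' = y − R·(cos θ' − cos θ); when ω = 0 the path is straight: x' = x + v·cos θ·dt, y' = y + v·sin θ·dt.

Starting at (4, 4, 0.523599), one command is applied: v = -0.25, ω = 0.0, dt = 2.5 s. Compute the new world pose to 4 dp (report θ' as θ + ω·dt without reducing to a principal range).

(3.4587, 3.6875, 0.5236)

θ' = 0.5236 + 0.0·2.5 = 0.5236
ω = 0 → straight: x' = 4 + -0.25·cos(0.5236)·2.5 = 3.4587
y' = 4 + -0.25·sin(0.5236)·2.5 = 3.6875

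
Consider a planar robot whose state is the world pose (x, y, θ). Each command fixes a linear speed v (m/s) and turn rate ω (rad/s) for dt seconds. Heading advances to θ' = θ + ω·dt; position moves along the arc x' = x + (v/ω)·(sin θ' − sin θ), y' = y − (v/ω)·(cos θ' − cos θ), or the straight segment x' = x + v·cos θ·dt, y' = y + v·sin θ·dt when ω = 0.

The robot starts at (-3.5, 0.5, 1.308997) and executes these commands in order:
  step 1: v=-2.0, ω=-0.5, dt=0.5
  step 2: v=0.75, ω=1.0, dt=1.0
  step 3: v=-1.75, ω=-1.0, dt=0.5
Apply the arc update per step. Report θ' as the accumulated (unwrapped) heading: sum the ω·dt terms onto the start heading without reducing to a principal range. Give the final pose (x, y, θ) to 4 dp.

step 1: θ'=1.0590 (R=4.0000) → pose (-3.8762, -0.4237, 1.0590)
step 2: θ'=2.0590 (R=0.7500) → pose (-3.8678, 0.2954, 2.0590)
step 3: θ'=1.5590 (R=1.7500) → pose (-3.6634, -0.5461, 1.5590)

(-3.6634, -0.5461, 1.5590)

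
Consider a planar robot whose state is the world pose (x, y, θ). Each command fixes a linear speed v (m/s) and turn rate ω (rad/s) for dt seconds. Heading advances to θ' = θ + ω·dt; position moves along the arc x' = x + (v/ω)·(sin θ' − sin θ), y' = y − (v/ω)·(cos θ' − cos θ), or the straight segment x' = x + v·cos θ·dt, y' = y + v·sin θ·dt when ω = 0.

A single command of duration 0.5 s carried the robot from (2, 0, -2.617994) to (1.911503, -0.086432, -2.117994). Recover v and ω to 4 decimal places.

v = 0.2500, ω = 1.0000

Δθ = -2.117994 − -2.617994 = 0.500000
ω = Δθ/dt = 0.500000/0.5 = 1.0000
R = Δx/(sin θ' − sin θ) = 0.2500
v = R·ω = 0.2500·1.0000 = 0.2500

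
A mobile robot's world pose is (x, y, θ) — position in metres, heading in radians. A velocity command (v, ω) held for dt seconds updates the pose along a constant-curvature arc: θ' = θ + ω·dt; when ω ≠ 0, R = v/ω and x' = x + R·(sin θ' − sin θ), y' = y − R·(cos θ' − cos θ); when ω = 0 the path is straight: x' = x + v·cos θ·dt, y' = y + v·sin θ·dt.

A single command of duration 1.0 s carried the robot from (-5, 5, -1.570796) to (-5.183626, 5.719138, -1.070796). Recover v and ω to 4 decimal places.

Δθ = -1.070796 − -1.570796 = 0.500000
ω = Δθ/dt = 0.500000/1.0 = 0.5000
R = −Δy/(cos θ' − cos θ) = -1.5000
v = R·ω = -1.5000·0.5000 = -0.7500

v = -0.7500, ω = 0.5000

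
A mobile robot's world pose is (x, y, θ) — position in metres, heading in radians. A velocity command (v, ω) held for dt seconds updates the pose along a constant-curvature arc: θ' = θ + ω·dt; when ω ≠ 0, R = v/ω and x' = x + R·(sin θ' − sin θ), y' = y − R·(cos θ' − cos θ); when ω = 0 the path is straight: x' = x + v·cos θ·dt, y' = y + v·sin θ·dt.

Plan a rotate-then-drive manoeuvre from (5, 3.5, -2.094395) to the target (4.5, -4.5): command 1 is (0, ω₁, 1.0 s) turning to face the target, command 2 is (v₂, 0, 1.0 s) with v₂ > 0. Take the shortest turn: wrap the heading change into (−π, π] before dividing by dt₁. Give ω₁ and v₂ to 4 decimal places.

ω₁ = 0.4612, v₂ = 8.0156

heading to target = atan2(-4.5−3.5, 4.5−5) = -1.6332
Δθ = wrap(-1.6332 − -2.0944) = 0.4612; ω₁ = Δθ/dt₁ = 0.4612
distance = √((4.5−5)² + (-4.5−3.5)²) = 8.0156; v₂ = distance/dt₂ = 8.0156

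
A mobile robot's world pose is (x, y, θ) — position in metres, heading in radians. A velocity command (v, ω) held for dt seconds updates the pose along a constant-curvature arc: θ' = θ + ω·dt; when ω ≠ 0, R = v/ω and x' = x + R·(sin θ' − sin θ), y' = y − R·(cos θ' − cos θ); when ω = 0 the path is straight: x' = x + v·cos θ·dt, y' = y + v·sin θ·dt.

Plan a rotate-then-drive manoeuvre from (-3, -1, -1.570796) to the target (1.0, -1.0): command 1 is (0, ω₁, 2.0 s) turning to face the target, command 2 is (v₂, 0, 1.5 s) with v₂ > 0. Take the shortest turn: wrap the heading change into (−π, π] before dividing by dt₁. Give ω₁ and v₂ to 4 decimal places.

ω₁ = 0.7854, v₂ = 2.6667

heading to target = atan2(-1−-1, 1−-3) = 0.0000
Δθ = wrap(0.0000 − -1.5708) = 1.5708; ω₁ = Δθ/dt₁ = 0.7854
distance = √((1−-3)² + (-1−-1)²) = 4.0000; v₂ = distance/dt₂ = 2.6667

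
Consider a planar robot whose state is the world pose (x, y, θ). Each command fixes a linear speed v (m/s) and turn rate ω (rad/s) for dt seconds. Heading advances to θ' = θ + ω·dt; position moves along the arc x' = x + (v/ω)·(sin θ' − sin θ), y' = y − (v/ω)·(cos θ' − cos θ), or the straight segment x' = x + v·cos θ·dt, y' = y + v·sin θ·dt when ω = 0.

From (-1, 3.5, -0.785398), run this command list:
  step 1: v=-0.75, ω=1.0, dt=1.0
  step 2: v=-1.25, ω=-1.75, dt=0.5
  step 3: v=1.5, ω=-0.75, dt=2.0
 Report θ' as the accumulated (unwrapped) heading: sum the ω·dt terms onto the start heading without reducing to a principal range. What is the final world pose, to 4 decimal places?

(-1.8449, 1.1447, -2.1604)

step 1: θ'=0.2146 (R=-0.7500) → pose (-1.6900, 3.7025, 0.2146)
step 2: θ'=-0.6604 (R=0.7143) → pose (-2.2803, 3.8363, -0.6604)
step 3: θ'=-2.1604 (R=-2.0000) → pose (-1.8449, 1.1447, -2.1604)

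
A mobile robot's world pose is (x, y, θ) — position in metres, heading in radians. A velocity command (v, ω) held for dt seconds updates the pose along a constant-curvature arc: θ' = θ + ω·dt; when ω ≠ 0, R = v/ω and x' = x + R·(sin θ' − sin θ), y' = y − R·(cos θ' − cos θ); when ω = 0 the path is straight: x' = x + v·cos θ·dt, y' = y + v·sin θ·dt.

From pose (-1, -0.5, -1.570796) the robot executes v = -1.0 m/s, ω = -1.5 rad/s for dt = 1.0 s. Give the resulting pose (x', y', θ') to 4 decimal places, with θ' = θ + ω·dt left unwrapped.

(-0.3805, 0.1650, -3.0708)

θ' = -1.5708 + -1.5·1.0 = -3.0708
R = v/ω = -1.0/-1.5 = 0.6667
x' = -1 + 0.6667·(sin -3.0708 − sin -1.5708) = -0.3805
y' = -0.5 − 0.6667·(cos -3.0708 − cos -1.5708) = 0.1650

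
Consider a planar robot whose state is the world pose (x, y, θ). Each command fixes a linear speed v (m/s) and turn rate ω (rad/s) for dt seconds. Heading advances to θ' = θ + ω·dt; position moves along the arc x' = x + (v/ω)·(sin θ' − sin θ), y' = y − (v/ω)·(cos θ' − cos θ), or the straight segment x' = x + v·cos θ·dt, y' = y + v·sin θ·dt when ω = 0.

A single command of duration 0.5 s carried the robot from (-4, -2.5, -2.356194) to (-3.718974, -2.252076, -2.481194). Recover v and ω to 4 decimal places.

v = -0.7500, ω = -0.2500

Δθ = -2.481194 − -2.356194 = -0.125000
ω = Δθ/dt = -0.125000/0.5 = -0.2500
R = Δx/(sin θ' − sin θ) = 3.0000
v = R·ω = 3.0000·-0.2500 = -0.7500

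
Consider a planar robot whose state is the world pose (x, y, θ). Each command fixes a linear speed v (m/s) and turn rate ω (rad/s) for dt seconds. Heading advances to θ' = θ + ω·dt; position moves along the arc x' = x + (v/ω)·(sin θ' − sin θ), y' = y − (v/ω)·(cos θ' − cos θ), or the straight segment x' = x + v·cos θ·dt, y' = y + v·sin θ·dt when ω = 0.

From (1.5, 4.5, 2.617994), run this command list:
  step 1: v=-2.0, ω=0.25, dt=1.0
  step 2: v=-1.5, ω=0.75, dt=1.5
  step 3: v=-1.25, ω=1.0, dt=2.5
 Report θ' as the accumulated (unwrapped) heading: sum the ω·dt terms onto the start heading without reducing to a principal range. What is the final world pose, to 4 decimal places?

(4.1826, 6.3798, 6.4930)

step 1: θ'=2.8680 (R=-8.0000) → pose (3.3384, 3.7258, 2.8680)
step 2: θ'=3.9930 (R=-2.0000) → pose (5.3832, 4.3335, 3.9930)
step 3: θ'=6.4930 (R=-1.2500) → pose (4.1826, 6.3798, 6.4930)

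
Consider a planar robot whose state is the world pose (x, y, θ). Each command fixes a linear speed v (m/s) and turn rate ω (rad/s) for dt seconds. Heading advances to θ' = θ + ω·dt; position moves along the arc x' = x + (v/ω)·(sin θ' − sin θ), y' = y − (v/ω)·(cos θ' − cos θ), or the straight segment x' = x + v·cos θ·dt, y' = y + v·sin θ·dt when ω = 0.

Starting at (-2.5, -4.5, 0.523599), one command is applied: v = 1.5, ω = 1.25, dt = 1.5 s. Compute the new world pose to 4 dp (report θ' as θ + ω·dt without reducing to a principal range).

θ' = 0.5236 + 1.25·1.5 = 2.3986
R = v/ω = 1.5/1.25 = 1.2000
x' = -2.5 + 1.2000·(sin 2.3986 − sin 0.5236) = -2.2882
y' = -4.5 − 1.2000·(cos 2.3986 − cos 0.5236) = -2.5770

(-2.2882, -2.5770, 2.3986)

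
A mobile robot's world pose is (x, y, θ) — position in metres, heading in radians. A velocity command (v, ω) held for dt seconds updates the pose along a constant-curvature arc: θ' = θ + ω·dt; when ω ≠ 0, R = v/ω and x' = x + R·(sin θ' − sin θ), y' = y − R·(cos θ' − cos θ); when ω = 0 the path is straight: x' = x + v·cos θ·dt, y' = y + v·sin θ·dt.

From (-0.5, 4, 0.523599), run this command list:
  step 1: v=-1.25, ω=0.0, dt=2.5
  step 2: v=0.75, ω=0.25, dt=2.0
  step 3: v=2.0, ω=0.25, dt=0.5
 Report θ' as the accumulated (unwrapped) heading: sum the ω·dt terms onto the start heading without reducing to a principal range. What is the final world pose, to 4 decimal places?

step 1: θ'=0.5236 (straight) → pose (-3.2063, 2.4375, 0.5236)
step 2: θ'=1.0236 (R=3.0000) → pose (-2.1444, 3.4747, 1.0236)
step 3: θ'=1.1486 (R=8.0000) → pose (-1.6787, 4.3589, 1.1486)

(-1.6787, 4.3589, 1.1486)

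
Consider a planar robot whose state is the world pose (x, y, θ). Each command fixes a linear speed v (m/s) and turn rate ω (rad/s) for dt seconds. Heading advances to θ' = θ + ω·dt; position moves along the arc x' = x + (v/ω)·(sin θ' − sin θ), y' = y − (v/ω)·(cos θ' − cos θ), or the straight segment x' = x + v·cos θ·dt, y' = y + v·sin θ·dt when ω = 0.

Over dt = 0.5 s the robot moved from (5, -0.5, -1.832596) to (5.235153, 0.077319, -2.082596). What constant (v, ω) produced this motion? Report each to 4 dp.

v = -1.2500, ω = -0.5000

Δθ = -2.082596 − -1.832596 = -0.250000
ω = Δθ/dt = -0.250000/0.5 = -0.5000
R = −Δy/(cos θ' − cos θ) = 2.5000
v = R·ω = 2.5000·-0.5000 = -1.2500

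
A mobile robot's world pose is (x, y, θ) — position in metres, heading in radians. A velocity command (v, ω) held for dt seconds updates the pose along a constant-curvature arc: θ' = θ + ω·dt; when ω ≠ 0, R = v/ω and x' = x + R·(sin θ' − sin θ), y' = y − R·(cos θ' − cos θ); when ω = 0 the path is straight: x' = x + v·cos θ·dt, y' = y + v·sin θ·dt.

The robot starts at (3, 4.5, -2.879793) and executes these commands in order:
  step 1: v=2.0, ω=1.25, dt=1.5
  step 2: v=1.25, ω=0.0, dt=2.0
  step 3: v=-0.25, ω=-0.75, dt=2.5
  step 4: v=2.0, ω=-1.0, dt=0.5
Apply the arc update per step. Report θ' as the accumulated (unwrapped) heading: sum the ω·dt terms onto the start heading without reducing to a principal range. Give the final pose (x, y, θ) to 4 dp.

(2.6098, 0.4754, -3.3798)

step 1: θ'=-1.0048 (R=1.6000) → pose (2.0636, 2.0965, -1.0048)
step 2: θ'=-1.0048 (straight) → pose (3.4043, -0.0136, -1.0048)
step 3: θ'=-2.8798 (R=0.3333) → pose (3.5994, 0.4871, -2.8798)
step 4: θ'=-3.3798 (R=-2.0000) → pose (2.6098, 0.4754, -3.3798)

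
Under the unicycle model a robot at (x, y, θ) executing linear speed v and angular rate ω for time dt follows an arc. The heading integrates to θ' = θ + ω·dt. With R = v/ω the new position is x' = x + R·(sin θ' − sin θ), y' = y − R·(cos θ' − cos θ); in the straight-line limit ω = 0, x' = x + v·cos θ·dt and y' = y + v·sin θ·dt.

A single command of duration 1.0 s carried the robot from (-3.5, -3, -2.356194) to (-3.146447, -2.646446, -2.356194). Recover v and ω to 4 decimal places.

Δθ = -2.356194 − -2.356194 = 0.000000
ω = Δθ/dt = 0.000000/1.0 = 0.0000
ω = 0 → v = (Δx·cos θ + Δy·sin θ)/dt = -0.5000

v = -0.5000, ω = 0.0000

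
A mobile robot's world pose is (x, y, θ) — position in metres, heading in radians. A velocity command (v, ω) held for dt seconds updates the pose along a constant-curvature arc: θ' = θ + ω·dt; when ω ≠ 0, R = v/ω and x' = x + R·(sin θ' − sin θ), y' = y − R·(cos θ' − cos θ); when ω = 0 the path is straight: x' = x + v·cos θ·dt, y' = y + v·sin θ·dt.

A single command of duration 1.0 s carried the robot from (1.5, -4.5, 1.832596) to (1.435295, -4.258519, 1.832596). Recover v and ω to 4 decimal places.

Δθ = 1.832596 − 1.832596 = 0.000000
ω = Δθ/dt = 0.000000/1.0 = 0.0000
ω = 0 → v = (Δx·cos θ + Δy·sin θ)/dt = 0.2500

v = 0.2500, ω = 0.0000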